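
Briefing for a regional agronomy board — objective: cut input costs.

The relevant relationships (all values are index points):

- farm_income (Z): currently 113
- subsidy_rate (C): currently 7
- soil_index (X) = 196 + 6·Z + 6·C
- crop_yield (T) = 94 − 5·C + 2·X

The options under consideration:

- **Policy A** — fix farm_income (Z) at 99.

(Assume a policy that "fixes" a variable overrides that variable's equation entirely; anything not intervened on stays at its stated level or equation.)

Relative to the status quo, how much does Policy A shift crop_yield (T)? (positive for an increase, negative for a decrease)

Baseline:
  Z = 113
  C = 7
  X = 196 + 6·113 + 6·7 = 916
  T = 94 − 5·7 + 2·916 = 1891
Policy A (Z := 99):
  Z = 99
  C = 7
  X = 196 + 6·99 + 6·7 = 832
  T = 94 − 5·7 + 2·832 = 1723
Change in T: 1723 − 1891 = -168

-168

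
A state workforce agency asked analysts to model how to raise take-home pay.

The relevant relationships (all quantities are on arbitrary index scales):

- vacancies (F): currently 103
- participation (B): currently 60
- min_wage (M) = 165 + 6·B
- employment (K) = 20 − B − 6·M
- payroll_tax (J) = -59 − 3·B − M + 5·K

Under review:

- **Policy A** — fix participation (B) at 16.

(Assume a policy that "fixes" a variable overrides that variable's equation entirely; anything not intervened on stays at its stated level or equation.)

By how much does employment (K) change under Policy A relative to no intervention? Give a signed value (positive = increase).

Baseline:
  B = 60
  M = 165 + 6·60 = 525
  K = 20 − 60 − 6·525 = -3190
Policy A (B := 16):
  B = 16
  M = 165 + 6·16 = 261
  K = 20 − 16 − 6·261 = -1562
Change in K: -1562 − (-3190) = 1628

1628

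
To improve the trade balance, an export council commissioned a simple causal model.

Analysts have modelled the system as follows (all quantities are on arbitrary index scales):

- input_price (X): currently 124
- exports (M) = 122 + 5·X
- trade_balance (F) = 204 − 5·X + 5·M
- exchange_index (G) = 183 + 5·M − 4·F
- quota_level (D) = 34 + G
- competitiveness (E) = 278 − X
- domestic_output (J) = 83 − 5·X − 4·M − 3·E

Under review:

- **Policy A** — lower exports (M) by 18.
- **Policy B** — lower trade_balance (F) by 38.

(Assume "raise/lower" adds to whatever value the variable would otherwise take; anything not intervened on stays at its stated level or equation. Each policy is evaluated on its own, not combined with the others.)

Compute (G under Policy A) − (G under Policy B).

Policy A (M − 18):
  X = 124
  M = 122 + 5·124 (−18 from intervention) = 724
  F = 204 − 5·124 + 5·724 = 3204
  G = 183 + 5·724 − 4·3204 = -9013
Policy B (F − 38):
  X = 124
  M = 122 + 5·124 = 742
  F = 204 − 5·124 + 5·742 (−38 from intervention) = 3256
  G = 183 + 5·742 − 4·3256 = -9131
G: -9013 − (-9131) = 118

118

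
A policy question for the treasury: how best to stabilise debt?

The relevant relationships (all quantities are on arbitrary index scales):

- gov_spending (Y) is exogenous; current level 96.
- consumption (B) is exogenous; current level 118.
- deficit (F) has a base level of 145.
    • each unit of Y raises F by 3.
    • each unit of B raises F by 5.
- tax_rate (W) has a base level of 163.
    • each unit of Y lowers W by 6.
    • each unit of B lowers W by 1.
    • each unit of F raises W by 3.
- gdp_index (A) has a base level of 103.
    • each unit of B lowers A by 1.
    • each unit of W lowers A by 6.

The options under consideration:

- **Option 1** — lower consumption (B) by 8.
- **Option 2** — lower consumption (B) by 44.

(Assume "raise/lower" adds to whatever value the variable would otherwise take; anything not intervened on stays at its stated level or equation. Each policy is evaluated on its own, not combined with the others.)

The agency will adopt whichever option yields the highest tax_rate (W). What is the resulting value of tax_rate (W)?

2426

Option 1 (B − 8):
  Y = 96
  B = 118 − 8 = 110
  F = 145 + 3·96 + 5·110 = 983
  W = 163 − 6·96 − 110 + 3·983 = 2426
Option 2 (B − 44):
  Y = 96
  B = 118 − 44 = 74
  F = 145 + 3·96 + 5·74 = 803
  W = 163 − 6·96 − 74 + 3·803 = 1922
Comparing — Option 1: W=2426, Option 2: W=1922. Highest is 2426 (Option 1).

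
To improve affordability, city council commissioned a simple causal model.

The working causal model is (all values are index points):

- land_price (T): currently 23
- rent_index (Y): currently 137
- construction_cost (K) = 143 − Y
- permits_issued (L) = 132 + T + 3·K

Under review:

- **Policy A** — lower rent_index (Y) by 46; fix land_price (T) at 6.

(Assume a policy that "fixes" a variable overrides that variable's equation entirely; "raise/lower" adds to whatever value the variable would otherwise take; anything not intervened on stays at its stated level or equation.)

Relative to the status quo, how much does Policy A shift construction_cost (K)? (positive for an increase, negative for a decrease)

46

Baseline:
  Y = 137
  K = 143 − 137 = 6
Policy A (Y − 46, T := 6):
  Y = 137 − 46 = 91
  K = 143 − 91 = 52
Change in K: 52 − 6 = 46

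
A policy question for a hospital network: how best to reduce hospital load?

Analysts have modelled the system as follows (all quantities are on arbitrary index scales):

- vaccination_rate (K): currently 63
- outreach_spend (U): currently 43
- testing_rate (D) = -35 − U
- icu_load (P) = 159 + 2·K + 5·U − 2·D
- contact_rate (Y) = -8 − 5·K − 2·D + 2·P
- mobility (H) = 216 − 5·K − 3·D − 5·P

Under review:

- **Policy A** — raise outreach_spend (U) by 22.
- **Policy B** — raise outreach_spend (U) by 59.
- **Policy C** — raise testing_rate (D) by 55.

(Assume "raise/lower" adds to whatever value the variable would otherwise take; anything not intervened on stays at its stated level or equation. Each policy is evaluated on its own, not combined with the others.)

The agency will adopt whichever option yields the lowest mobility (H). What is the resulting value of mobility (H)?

-5033

Policy A (U + 22):
  K = 63
  U = 43 + 22 = 65
  D = -35 − 65 = -100
  P = 159 + 2·63 + 5·65 − 2·(-100) = 810
  H = 216 − 5·63 − 3·(-100) − 5·810 = -3849
Policy B (U + 59):
  K = 63
  U = 43 + 59 = 102
  D = -35 − 102 = -137
  P = 159 + 2·63 + 5·102 − 2·(-137) = 1069
  H = 216 − 5·63 − 3·(-137) − 5·1069 = -5033
Policy C (D + 55):
  K = 63
  U = 43
  D = -35 − 43 (+55 from intervention) = -23
  P = 159 + 2·63 + 5·43 − 2·(-23) = 546
  H = 216 − 5·63 − 3·(-23) − 5·546 = -2760
Comparing — Policy A: H=-3849, Policy B: H=-5033, Policy C: H=-2760. Lowest is -5033 (Policy B).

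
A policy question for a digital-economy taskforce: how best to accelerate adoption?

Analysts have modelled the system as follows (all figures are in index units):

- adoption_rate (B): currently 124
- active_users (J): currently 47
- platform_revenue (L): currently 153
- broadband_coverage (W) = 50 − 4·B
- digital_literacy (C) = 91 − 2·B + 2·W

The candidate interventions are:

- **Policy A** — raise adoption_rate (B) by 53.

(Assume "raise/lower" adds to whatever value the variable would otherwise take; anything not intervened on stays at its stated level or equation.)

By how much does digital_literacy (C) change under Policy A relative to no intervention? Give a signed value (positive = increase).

Baseline:
  B = 124
  W = 50 − 4·124 = -446
  C = 91 − 2·124 + 2·(-446) = -1049
Policy A (B + 53):
  B = 124 + 53 = 177
  W = 50 − 4·177 = -658
  C = 91 − 2·177 + 2·(-658) = -1579
Change in C: -1579 − (-1049) = -530

-530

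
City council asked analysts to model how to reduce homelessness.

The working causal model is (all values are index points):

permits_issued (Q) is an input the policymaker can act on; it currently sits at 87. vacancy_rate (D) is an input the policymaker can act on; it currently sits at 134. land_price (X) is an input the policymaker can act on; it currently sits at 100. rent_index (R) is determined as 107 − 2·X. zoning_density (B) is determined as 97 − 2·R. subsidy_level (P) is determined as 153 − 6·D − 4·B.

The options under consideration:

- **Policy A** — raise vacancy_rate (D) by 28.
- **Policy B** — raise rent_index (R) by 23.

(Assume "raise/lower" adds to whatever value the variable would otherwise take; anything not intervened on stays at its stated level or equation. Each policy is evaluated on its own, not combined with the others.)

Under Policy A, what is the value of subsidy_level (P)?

Policy A (D + 28):
  D = 134 + 28 = 162
  X = 100
  R = 107 − 2·100 = -93
  B = 97 − 2·(-93) = 283
  P = 153 − 6·162 − 4·283 = -1951

-1951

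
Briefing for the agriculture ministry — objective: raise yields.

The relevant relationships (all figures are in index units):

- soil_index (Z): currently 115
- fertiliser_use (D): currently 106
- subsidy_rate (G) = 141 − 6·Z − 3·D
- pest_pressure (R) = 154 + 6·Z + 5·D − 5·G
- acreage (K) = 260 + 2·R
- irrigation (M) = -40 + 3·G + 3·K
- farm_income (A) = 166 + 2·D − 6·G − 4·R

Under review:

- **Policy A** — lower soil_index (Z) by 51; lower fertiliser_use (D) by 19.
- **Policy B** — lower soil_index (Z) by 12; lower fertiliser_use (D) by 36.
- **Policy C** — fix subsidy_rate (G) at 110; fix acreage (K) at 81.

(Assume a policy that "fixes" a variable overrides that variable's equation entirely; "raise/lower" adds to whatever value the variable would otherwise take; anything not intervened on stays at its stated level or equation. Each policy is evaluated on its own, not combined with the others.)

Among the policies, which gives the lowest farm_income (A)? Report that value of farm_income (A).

-13800

Policy A (Z − 51, D − 19):
  Z = 115 − 51 = 64
  D = 106 − 19 = 87
  G = 141 − 6·64 − 3·87 = -504
  R = 154 + 6·64 + 5·87 − 5·(-504) = 3493
  A = 166 + 2·87 − 6·(-504) − 4·3493 = -10608
Policy B (Z − 12, D − 36):
  Z = 115 − 12 = 103
  D = 106 − 36 = 70
  G = 141 − 6·103 − 3·70 = -687
  R = 154 + 6·103 + 5·70 − 5·(-687) = 4557
  A = 166 + 2·70 − 6·(-687) − 4·4557 = -13800
Policy C (G := 110, K := 81):
  Z = 115
  D = 106
  G = 110
  R = 154 + 6·115 + 5·106 − 5·110 = 824
  A = 166 + 2·106 − 6·110 − 4·824 = -3578
Comparing — Policy A: A=-10608, Policy B: A=-13800, Policy C: A=-3578. Lowest is -13800 (Policy B).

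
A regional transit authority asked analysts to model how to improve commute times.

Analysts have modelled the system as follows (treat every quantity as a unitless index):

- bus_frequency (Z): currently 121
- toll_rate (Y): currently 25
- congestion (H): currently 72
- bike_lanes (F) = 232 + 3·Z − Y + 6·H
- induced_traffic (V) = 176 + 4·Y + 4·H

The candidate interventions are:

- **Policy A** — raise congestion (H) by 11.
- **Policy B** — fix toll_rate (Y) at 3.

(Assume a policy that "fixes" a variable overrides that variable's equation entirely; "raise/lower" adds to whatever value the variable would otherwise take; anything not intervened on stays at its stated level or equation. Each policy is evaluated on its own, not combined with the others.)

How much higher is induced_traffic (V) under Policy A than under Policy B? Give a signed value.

Policy A (H + 11):
  Y = 25
  H = 72 + 11 = 83
  V = 176 + 4·25 + 4·83 = 608
Policy B (Y := 3):
  Y = 3
  H = 72
  V = 176 + 4·3 + 4·72 = 476
V: 608 − 476 = 132

132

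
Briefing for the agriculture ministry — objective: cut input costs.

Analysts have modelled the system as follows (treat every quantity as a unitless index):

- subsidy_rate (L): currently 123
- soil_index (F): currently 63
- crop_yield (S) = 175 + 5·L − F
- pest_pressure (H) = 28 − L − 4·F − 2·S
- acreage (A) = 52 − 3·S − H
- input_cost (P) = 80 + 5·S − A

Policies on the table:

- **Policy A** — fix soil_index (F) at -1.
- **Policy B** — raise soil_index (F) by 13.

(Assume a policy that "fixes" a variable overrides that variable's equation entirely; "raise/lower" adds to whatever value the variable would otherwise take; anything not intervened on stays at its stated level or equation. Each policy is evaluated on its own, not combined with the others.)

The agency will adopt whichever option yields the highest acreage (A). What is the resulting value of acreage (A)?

Policy A (F := -1):
  L = 123
  F = -1
  S = 175 + 5·123 − (-1) = 791
  H = 28 − 123 − 4·(-1) − 2·791 = -1673
  A = 52 − 3·791 − (-1673) = -648
Policy B (F + 13):
  L = 123
  F = 63 + 13 = 76
  S = 175 + 5·123 − 76 = 714
  H = 28 − 123 − 4·76 − 2·714 = -1827
  A = 52 − 3·714 − (-1827) = -263
Comparing — Policy A: A=-648, Policy B: A=-263. Highest is -263 (Policy B).

-263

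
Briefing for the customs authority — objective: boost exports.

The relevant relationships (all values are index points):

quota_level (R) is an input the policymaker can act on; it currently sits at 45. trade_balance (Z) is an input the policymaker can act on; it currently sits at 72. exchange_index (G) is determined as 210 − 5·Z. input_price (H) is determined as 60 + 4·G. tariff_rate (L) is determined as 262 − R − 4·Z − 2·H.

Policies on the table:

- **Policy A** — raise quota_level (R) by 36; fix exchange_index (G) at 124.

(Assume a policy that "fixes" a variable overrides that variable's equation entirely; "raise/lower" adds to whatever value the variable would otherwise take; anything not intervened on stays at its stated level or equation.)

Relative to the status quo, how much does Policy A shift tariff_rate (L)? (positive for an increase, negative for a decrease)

-2228

Baseline:
  R = 45
  Z = 72
  G = 210 − 5·72 = -150
  H = 60 + 4·(-150) = -540
  L = 262 − 45 − 4·72 − 2·(-540) = 1009
Policy A (R + 36, G := 124):
  R = 45 + 36 = 81
  Z = 72
  G = 124
  H = 60 + 4·124 = 556
  L = 262 − 81 − 4·72 − 2·556 = -1219
Change in L: -1219 − 1009 = -2228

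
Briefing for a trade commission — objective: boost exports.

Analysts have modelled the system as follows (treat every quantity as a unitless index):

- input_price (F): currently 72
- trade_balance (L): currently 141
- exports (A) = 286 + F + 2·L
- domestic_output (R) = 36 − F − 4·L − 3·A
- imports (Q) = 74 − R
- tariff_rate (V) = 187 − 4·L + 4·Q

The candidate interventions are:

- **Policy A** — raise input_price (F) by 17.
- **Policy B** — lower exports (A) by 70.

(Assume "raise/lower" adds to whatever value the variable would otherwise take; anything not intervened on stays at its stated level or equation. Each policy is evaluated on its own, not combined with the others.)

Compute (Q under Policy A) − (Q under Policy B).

Policy A (F + 17):
  F = 72 + 17 = 89
  L = 141
  A = 286 + 89 + 2·141 = 657
  R = 36 − 89 − 4·141 − 3·657 = -2588
  Q = 74 − (-2588) = 2662
Policy B (A − 70):
  F = 72
  L = 141
  A = 286 + 72 + 2·141 (−70 from intervention) = 570
  R = 36 − 72 − 4·141 − 3·570 = -2310
  Q = 74 − (-2310) = 2384
Q: 2662 − 2384 = 278

278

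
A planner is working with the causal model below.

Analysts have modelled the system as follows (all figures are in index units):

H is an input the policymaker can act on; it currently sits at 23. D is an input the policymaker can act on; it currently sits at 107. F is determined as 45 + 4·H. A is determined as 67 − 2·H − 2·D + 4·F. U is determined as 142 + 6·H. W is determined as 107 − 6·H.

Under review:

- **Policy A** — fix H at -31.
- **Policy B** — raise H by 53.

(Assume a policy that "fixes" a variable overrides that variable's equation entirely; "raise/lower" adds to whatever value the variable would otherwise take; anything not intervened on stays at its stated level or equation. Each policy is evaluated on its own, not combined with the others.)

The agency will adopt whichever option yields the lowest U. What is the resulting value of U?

-44

Policy A (H := -31):
  H = -31
  U = 142 + 6·(-31) = -44
Policy B (H + 53):
  H = 23 + 53 = 76
  U = 142 + 6·76 = 598
Comparing — Policy A: U=-44, Policy B: U=598. Lowest is -44 (Policy A).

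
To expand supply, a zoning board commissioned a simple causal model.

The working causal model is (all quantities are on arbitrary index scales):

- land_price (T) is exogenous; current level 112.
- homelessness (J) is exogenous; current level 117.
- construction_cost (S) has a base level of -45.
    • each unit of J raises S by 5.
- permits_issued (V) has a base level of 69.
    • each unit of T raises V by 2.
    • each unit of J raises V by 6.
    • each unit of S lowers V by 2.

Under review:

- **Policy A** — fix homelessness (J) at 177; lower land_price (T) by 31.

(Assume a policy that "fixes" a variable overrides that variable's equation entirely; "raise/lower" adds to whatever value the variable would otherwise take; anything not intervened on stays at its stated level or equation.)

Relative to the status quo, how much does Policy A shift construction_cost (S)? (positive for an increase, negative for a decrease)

Baseline:
  J = 117
  S = -45 + 5·117 = 540
Policy A (J := 177, T − 31):
  J = 177
  S = -45 + 5·177 = 840
Change in S: 840 − 540 = 300

300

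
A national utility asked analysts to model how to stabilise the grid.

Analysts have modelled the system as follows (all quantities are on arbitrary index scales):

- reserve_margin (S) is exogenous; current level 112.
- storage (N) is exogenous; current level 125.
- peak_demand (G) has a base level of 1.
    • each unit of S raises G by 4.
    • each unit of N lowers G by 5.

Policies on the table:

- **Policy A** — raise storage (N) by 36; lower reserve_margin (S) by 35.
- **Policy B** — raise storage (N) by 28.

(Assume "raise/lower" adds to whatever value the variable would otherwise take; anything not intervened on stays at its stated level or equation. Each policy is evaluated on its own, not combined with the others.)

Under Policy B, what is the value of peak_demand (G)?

Policy B (N + 28):
  S = 112
  N = 125 + 28 = 153
  G = 1 + 4·112 − 5·153 = -316

-316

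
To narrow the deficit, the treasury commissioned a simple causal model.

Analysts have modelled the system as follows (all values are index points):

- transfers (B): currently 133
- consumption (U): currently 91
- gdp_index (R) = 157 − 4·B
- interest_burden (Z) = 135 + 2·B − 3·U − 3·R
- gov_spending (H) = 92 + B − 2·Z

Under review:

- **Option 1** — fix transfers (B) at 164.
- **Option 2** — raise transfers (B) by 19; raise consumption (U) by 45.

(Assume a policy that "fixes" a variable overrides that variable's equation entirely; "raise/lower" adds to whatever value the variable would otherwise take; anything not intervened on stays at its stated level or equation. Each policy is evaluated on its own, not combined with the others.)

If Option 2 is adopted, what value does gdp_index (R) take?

Option 2 (B + 19, U + 45):
  B = 133 + 19 = 152
  R = 157 − 4·152 = -451

-451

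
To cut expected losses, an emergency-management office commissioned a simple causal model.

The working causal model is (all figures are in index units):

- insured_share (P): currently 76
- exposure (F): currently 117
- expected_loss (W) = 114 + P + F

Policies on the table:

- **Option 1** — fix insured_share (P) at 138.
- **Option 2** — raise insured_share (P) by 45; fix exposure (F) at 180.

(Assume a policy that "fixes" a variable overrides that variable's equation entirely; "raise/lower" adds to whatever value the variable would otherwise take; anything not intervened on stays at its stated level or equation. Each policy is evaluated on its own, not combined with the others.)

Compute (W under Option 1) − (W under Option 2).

Option 1 (P := 138):
  P = 138
  F = 117
  W = 114 + 138 + 117 = 369
Option 2 (P + 45, F := 180):
  P = 76 + 45 = 121
  F = 180
  W = 114 + 121 + 180 = 415
W: 369 − 415 = -46

-46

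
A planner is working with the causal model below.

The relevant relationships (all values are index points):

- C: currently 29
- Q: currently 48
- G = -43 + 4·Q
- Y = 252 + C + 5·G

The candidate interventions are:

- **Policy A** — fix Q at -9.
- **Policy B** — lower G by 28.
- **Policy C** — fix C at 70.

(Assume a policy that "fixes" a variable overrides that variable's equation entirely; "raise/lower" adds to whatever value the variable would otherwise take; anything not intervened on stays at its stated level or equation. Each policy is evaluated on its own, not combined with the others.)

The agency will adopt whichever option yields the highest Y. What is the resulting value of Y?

Policy A (Q := -9):
  C = 29
  Q = -9
  G = -43 + 4·(-9) = -79
  Y = 252 + 29 + 5·(-79) = -114
Policy B (G − 28):
  C = 29
  Q = 48
  G = -43 + 4·48 (−28 from intervention) = 121
  Y = 252 + 29 + 5·121 = 886
Policy C (C := 70):
  C = 70
  Q = 48
  G = -43 + 4·48 = 149
  Y = 252 + 70 + 5·149 = 1067
Comparing — Policy A: Y=-114, Policy B: Y=886, Policy C: Y=1067. Highest is 1067 (Policy C).

1067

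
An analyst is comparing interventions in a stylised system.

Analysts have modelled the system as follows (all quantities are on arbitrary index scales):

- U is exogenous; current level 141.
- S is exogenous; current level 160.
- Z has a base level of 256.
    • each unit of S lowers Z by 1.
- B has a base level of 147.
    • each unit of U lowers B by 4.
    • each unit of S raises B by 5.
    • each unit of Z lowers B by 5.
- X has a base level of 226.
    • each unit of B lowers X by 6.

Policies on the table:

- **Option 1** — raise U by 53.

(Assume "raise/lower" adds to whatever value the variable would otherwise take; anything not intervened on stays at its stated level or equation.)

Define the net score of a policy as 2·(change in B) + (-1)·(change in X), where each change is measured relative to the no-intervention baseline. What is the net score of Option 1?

Baseline:
  U = 141
  S = 160
  Z = 256 − 160 = 96
  B = 147 − 4·141 + 5·160 − 5·96 = -97
  X = 226 − 6·(-97) = 808
Option 1 (U + 53):
  U = 141 + 53 = 194
  S = 160
  Z = 256 − 160 = 96
  B = 147 − 4·194 + 5·160 − 5·96 = -309
  X = 226 − 6·(-309) = 2080
ΔB = -309 − (-97) = -212; ΔX = 2080 − 808 = 1272
Score = 2·(-212) + (-1)·1272 = -1696

-1696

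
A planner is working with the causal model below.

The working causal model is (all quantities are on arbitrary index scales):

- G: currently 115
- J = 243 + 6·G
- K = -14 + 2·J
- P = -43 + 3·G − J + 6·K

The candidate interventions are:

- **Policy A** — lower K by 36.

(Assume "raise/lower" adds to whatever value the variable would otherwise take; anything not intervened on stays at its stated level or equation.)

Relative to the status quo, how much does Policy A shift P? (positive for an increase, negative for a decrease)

-216

Baseline:
  G = 115
  J = 243 + 6·115 = 933
  K = -14 + 2·933 = 1852
  P = -43 + 3·115 − 933 + 6·1852 = 10481
Policy A (K − 36):
  G = 115
  J = 243 + 6·115 = 933
  K = -14 + 2·933 (−36 from intervention) = 1816
  P = -43 + 3·115 − 933 + 6·1816 = 10265
Change in P: 10265 − 10481 = -216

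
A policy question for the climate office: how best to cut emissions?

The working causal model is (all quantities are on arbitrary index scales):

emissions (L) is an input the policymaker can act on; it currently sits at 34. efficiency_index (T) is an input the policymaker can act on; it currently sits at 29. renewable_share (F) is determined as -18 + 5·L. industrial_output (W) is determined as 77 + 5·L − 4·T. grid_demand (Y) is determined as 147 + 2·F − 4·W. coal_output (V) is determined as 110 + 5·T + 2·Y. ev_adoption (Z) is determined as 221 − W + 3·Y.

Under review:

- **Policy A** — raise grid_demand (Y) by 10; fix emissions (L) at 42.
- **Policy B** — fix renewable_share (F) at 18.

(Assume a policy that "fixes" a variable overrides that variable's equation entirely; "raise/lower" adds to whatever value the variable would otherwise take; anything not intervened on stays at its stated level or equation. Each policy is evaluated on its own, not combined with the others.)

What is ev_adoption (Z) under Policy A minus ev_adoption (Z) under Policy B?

554

Policy A (Y + 10, L := 42):
  L = 42
  T = 29
  F = -18 + 5·42 = 192
  W = 77 + 5·42 − 4·29 = 171
  Y = 147 + 2·192 − 4·171 (+10 from intervention) = -143
  Z = 221 − 171 + 3·(-143) = -379
Policy B (F := 18):
  L = 34
  T = 29
  F = 18
  W = 77 + 5·34 − 4·29 = 131
  Y = 147 + 2·18 − 4·131 = -341
  Z = 221 − 131 + 3·(-341) = -933
Z: -379 − (-933) = 554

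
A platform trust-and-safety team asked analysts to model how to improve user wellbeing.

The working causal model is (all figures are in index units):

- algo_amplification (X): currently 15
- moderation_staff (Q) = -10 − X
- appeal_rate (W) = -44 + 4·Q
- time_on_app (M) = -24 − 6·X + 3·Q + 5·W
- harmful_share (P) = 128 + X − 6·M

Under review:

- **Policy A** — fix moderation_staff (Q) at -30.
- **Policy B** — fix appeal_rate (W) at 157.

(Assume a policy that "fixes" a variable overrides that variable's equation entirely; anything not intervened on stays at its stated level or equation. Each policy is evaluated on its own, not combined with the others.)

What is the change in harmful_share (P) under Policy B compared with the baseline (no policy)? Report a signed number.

Baseline:
  X = 15
  Q = -10 − 15 = -25
  W = -44 + 4·(-25) = -144
  M = -24 − 6·15 + 3·(-25) + 5·(-144) = -909
  P = 128 + 15 − 6·(-909) = 5597
Policy B (W := 157):
  X = 15
  Q = -10 − 15 = -25
  W = 157
  M = -24 − 6·15 + 3·(-25) + 5·157 = 596
  P = 128 + 15 − 6·596 = -3433
Change in P: -3433 − 5597 = -9030

-9030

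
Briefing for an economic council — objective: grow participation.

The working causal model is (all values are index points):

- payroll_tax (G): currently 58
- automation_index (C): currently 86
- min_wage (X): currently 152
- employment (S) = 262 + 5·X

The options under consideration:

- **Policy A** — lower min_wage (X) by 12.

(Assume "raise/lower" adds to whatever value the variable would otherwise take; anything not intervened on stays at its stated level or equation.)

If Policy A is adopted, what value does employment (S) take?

962

Policy A (X − 12):
  X = 152 − 12 = 140
  S = 262 + 5·140 = 962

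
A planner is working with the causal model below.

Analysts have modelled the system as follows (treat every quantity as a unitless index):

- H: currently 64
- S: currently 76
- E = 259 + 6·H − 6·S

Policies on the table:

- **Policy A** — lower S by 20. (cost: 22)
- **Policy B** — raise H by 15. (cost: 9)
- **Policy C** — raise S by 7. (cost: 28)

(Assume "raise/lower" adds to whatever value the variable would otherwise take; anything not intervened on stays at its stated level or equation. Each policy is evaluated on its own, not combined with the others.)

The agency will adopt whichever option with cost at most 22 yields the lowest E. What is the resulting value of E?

277

Policy A (S − 20):
  H = 64
  S = 76 − 20 = 56
  E = 259 + 6·64 − 6·56 = 307
Policy B (H + 15):
  H = 64 + 15 = 79
  S = 76
  E = 259 + 6·79 − 6·76 = 277
Comparing — Policy A: E=307, Policy B: E=277. Lowest is 277 (Policy B).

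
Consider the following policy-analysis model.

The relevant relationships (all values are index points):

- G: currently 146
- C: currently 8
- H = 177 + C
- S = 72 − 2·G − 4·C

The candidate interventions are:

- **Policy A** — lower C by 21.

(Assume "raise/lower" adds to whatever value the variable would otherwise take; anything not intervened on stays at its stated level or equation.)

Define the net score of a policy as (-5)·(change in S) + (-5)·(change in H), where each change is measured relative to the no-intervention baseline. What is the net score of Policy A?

Baseline:
  G = 146
  C = 8
  H = 177 + 8 = 185
  S = 72 − 2·146 − 4·8 = -252
Policy A (C − 21):
  G = 146
  C = 8 − 21 = -13
  H = 177 + (-13) = 164
  S = 72 − 2·146 − 4·(-13) = -168
ΔS = -168 − (-252) = 84; ΔH = 164 − 185 = -21
Score = (-5)·84 + (-5)·(-21) = -315

-315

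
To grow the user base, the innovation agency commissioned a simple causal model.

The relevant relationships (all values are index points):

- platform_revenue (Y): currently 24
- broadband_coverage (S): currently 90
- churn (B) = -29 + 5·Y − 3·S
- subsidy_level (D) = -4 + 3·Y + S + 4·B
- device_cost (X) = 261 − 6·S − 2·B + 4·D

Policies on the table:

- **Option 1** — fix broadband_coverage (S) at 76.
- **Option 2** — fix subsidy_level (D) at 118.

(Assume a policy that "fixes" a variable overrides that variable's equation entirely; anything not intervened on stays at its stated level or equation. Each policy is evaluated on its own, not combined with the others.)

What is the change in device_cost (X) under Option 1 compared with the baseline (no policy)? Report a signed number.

Baseline:
  Y = 24
  S = 90
  B = -29 + 5·24 − 3·90 = -179
  D = -4 + 3·24 + 90 + 4·(-179) = -558
  X = 261 − 6·90 − 2·(-179) + 4·(-558) = -2153
Option 1 (S := 76):
  Y = 24
  S = 76
  B = -29 + 5·24 − 3·76 = -137
  D = -4 + 3·24 + 76 + 4·(-137) = -404
  X = 261 − 6·76 − 2·(-137) + 4·(-404) = -1537
Change in X: -1537 − (-2153) = 616

616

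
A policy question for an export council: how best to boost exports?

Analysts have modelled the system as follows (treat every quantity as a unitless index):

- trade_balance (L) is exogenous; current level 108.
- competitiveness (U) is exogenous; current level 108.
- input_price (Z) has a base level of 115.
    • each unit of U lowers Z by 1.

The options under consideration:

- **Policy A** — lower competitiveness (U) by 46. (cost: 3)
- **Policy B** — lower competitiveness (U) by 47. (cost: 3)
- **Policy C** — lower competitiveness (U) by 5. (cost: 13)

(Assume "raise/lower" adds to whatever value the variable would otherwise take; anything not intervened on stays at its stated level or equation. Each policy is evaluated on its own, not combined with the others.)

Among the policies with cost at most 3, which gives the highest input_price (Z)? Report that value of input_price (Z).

54

Policy A (U − 46):
  U = 108 − 46 = 62
  Z = 115 − 62 = 53
Policy B (U − 47):
  U = 108 − 47 = 61
  Z = 115 − 61 = 54
Comparing — Policy A: Z=53, Policy B: Z=54. Highest is 54 (Policy B).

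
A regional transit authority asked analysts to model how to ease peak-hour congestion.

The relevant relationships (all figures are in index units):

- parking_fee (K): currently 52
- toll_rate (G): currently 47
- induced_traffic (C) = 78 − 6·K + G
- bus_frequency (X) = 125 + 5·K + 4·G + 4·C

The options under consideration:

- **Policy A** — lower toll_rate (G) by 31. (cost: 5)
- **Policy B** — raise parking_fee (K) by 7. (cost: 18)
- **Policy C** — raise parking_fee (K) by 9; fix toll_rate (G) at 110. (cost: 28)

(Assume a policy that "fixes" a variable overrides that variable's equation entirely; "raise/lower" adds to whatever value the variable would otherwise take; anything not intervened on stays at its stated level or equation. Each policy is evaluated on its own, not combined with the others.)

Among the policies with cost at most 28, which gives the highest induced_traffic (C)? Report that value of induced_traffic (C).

-178

Policy A (G − 31):
  K = 52
  G = 47 − 31 = 16
  C = 78 − 6·52 + 16 = -218
Policy B (K + 7):
  K = 52 + 7 = 59
  G = 47
  C = 78 − 6·59 + 47 = -229
Policy C (K + 9, G := 110):
  K = 52 + 9 = 61
  G = 110
  C = 78 − 6·61 + 110 = -178
Comparing — Policy A: C=-218, Policy B: C=-229, Policy C: C=-178. Highest is -178 (Policy C).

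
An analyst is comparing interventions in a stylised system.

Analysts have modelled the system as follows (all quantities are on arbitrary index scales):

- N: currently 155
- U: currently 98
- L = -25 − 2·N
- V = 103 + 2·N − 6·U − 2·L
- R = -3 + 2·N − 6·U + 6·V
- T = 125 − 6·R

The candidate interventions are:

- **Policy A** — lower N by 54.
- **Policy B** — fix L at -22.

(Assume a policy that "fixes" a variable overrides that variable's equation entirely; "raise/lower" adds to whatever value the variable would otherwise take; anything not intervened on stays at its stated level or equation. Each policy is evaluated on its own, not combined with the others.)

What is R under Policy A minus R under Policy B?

1704

Policy A (N − 54):
  N = 155 − 54 = 101
  U = 98
  L = -25 − 2·101 = -227
  V = 103 + 2·101 − 6·98 − 2·(-227) = 171
  R = -3 + 2·101 − 6·98 + 6·171 = 637
Policy B (L := -22):
  N = 155
  U = 98
  L = -22
  V = 103 + 2·155 − 6·98 − 2·(-22) = -131
  R = -3 + 2·155 − 6·98 + 6·(-131) = -1067
R: 637 − (-1067) = 1704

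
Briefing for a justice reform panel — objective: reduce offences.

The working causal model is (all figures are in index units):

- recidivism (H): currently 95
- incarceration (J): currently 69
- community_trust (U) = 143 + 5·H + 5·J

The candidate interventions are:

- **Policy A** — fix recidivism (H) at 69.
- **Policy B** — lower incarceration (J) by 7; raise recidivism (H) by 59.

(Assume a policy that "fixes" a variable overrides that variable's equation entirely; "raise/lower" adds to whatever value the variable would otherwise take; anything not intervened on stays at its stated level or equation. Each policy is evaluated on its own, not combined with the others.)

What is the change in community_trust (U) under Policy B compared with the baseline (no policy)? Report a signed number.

260

Baseline:
  H = 95
  J = 69
  U = 143 + 5·95 + 5·69 = 963
Policy B (J − 7, H + 59):
  H = 95 + 59 = 154
  J = 69 − 7 = 62
  U = 143 + 5·154 + 5·62 = 1223
Change in U: 1223 − 963 = 260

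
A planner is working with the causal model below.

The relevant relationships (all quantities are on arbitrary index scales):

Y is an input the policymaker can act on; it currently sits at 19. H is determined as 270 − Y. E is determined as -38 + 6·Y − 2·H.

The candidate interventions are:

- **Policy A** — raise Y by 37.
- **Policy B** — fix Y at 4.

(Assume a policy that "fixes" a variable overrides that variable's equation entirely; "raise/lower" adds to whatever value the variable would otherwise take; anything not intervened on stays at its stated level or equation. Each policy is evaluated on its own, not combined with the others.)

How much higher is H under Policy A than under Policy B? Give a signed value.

Policy A (Y + 37):
  Y = 19 + 37 = 56
  H = 270 − 56 = 214
Policy B (Y := 4):
  Y = 4
  H = 270 − 4 = 266
H: 214 − 266 = -52

-52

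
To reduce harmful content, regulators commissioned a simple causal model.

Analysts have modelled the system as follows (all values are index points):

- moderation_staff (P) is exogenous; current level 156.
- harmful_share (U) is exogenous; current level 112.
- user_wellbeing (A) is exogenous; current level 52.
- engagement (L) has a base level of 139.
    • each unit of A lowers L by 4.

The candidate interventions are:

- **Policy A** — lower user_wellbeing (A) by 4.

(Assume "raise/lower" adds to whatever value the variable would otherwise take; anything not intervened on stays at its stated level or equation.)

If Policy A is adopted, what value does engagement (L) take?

Policy A (A − 4):
  A = 52 − 4 = 48
  L = 139 − 4·48 = -53

-53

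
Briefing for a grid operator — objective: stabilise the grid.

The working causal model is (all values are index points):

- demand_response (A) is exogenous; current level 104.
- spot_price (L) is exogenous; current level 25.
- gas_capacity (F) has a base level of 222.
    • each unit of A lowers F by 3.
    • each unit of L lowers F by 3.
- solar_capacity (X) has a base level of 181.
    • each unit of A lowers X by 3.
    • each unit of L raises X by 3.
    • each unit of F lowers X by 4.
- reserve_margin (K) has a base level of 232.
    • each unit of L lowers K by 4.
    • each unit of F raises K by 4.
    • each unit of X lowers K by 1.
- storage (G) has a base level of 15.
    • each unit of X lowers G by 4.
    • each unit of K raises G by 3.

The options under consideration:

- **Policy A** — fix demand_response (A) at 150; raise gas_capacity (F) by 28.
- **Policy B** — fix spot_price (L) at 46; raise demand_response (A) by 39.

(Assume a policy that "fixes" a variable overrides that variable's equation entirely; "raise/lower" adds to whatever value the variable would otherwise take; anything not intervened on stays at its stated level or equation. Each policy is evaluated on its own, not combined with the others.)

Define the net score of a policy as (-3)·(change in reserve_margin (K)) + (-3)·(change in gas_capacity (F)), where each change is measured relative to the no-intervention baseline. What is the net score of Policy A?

2556

Baseline:
  A = 104
  L = 25
  F = 222 − 3·104 − 3·25 = -165
  X = 181 − 3·104 + 3·25 − 4·(-165) = 604
  K = 232 − 4·25 + 4·(-165) − 604 = -1132
Policy A (A := 150, F + 28):
  A = 150
  L = 25
  F = 222 − 3·150 − 3·25 (+28 from intervention) = -275
  X = 181 − 3·150 + 3·25 − 4·(-275) = 906
  K = 232 − 4·25 + 4·(-275) − 906 = -1874
ΔK = -1874 − (-1132) = -742; ΔF = -275 − (-165) = -110
Score = (-3)·(-742) + (-3)·(-110) = 2556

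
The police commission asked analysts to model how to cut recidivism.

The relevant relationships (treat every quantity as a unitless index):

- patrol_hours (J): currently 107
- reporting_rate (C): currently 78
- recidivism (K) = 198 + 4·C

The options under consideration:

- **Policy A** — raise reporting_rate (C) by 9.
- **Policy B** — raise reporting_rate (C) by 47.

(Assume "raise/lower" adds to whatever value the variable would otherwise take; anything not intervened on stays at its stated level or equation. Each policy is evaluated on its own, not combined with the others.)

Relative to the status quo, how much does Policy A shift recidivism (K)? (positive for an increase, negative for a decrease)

36

Baseline:
  C = 78
  K = 198 + 4·78 = 510
Policy A (C + 9):
  C = 78 + 9 = 87
  K = 198 + 4·87 = 546
Change in K: 546 − 510 = 36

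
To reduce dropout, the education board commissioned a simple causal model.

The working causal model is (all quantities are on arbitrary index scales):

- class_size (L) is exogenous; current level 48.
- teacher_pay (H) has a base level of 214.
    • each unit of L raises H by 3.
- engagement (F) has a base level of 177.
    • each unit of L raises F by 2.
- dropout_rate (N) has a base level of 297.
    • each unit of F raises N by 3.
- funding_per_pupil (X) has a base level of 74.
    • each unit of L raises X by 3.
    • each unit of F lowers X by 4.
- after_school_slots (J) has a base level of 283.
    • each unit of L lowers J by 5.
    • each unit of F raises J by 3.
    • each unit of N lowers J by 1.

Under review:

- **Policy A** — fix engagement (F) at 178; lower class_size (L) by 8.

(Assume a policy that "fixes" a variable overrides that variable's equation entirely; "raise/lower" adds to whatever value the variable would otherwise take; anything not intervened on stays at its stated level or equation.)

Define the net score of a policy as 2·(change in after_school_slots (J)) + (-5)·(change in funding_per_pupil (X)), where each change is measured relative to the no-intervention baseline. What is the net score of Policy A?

Baseline:
  L = 48
  F = 177 + 2·48 = 273
  N = 297 + 3·273 = 1116
  X = 74 + 3·48 − 4·273 = -874
  J = 283 − 5·48 + 3·273 − 1116 = -254
Policy A (F := 178, L − 8):
  L = 48 − 8 = 40
  F = 178
  N = 297 + 3·178 = 831
  X = 74 + 3·40 − 4·178 = -518
  J = 283 − 5·40 + 3·178 − 831 = -214
ΔJ = -214 − (-254) = 40; ΔX = -518 − (-874) = 356
Score = 2·40 + (-5)·356 = -1700

-1700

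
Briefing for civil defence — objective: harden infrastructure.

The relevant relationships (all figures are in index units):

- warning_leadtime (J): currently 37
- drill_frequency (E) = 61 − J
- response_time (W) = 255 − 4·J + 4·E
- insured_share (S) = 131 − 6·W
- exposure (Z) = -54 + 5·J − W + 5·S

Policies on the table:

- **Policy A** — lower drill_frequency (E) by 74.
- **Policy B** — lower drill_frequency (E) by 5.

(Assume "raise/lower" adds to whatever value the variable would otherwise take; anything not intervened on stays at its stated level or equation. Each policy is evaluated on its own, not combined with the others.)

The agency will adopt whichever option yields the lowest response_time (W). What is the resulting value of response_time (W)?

Policy A (E − 74):
  J = 37
  E = 61 − 37 (−74 from intervention) = -50
  W = 255 − 4·37 + 4·(-50) = -93
Policy B (E − 5):
  J = 37
  E = 61 − 37 (−5 from intervention) = 19
  W = 255 − 4·37 + 4·19 = 183
Comparing — Policy A: W=-93, Policy B: W=183. Lowest is -93 (Policy A).

-93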